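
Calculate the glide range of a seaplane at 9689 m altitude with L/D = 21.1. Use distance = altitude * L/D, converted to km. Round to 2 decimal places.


Step 1: Glide distance = altitude * L/D = 9689 * 21.1 = 204437.9 m
Step 2: Convert to km: 204437.9 / 1000 = 204.44 km

204.44


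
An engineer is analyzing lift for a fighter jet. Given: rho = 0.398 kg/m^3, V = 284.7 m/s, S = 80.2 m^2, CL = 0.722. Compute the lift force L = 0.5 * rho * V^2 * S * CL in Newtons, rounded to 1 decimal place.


Step 1: Calculate dynamic pressure q = 0.5 * 0.398 * 284.7^2 = 0.5 * 0.398 * 81054.09 = 16129.7639 Pa
Step 2: Multiply by wing area and lift coefficient: L = 16129.7639 * 80.2 * 0.722
Step 3: L = 1293607.0656 * 0.722 = 933984.3 N

933984.3


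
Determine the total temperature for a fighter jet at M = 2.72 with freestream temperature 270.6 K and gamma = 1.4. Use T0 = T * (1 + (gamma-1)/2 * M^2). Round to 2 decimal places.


Step 1: (gamma-1)/2 = 0.2
Step 2: M^2 = 7.3984
Step 3: 1 + 0.2 * 7.3984 = 2.47968
Step 4: T0 = 270.6 * 2.47968 = 671.00 K

671.00


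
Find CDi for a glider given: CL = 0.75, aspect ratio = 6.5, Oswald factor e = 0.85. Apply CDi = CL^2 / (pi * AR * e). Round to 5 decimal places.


Step 1: CL^2 = 0.75^2 = 0.5625
Step 2: pi * AR * e = 3.14159 * 6.5 * 0.85 = 17.357299
Step 3: CDi = 0.5625 / 17.357299 = 0.03241

0.03241


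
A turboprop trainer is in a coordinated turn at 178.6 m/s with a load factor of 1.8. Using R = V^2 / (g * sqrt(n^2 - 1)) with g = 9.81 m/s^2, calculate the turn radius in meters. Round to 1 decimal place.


Step 1: V^2 = 178.6^2 = 31897.96
Step 2: n^2 - 1 = 1.8^2 - 1 = 2.24
Step 3: sqrt(2.24) = 1.496663
Step 4: R = 31897.96 / (9.81 * 1.496663) = 2172.6 m

2172.6


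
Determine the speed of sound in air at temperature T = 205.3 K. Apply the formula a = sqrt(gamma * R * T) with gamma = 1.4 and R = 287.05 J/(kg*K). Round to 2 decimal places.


Step 1: gamma * R * T = 1.4 * 287.05 * 205.3 = 82503.911
Step 2: a = sqrt(82503.911) = 287.23 m/s

287.23


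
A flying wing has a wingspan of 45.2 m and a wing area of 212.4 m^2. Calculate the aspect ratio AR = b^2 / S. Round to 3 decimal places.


Step 1: b^2 = 45.2^2 = 2043.04
Step 2: AR = 2043.04 / 212.4 = 9.619

9.619


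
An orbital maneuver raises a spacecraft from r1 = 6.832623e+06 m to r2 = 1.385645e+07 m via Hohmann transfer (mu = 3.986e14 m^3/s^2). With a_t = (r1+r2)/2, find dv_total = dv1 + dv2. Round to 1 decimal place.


Step 1: Transfer semi-major axis a_t = (6.832623e+06 + 1.385645e+07) / 2 = 1.034454e+07 m
Step 2: v1 (circular at r1) = sqrt(mu/r1) = 7637.92 m/s
Step 3: v_t1 = sqrt(mu*(2/r1 - 1/a_t)) = 8839.86 m/s
Step 4: dv1 = |8839.86 - 7637.92| = 1201.94 m/s
Step 5: v2 (circular at r2) = 5363.43 m/s, v_t2 = 4358.94 m/s
Step 6: dv2 = |5363.43 - 4358.94| = 1004.49 m/s
Step 7: Total delta-v = 1201.94 + 1004.49 = 2206.4 m/s

2206.4


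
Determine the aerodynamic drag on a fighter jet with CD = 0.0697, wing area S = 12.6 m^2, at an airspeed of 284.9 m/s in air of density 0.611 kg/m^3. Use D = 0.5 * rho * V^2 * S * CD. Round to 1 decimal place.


Step 1: Dynamic pressure q = 0.5 * 0.611 * 284.9^2 = 24796.8271 Pa
Step 2: Drag D = q * S * CD = 24796.8271 * 12.6 * 0.0697
Step 3: D = 21777.1 N

21777.1


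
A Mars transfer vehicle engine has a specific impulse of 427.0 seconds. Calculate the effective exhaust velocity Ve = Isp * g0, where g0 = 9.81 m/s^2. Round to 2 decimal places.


Step 1: Ve = Isp * g0 = 427.0 * 9.81
Step 2: Ve = 4188.87 m/s

4188.87


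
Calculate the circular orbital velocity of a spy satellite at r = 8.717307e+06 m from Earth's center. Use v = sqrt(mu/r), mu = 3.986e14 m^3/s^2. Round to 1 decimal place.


Step 1: mu / r = 3.986e14 / 8.717307e+06 = 45725130.4789
Step 2: v = sqrt(45725130.4789) = 6762.0 m/s

6762.0


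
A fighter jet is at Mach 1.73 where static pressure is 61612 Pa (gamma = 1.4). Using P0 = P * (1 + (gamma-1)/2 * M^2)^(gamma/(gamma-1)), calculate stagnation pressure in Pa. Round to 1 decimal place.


Step 1: (gamma-1)/2 * M^2 = 0.2 * 2.9929 = 0.59858
Step 2: 1 + 0.59858 = 1.59858
Step 3: Exponent gamma/(gamma-1) = 3.5
Step 4: P0 = 61612 * 1.59858^3.5 = 318226.0 Pa

318226.0


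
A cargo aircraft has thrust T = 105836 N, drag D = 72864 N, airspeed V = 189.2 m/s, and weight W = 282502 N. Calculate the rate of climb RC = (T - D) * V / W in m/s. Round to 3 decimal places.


Step 1: Excess thrust = T - D = 105836 - 72864 = 32972 N
Step 2: Excess power = 32972 * 189.2 = 6238302.4 W
Step 3: RC = 6238302.4 / 282502 = 22.082 m/s

22.082


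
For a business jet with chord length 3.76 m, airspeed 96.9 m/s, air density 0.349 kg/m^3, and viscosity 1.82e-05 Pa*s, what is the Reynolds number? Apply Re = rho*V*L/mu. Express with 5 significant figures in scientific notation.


Step 1: Numerator = rho * V * L = 0.349 * 96.9 * 3.76 = 127.156056
Step 2: Re = 127.156056 / 1.82e-05
Step 3: Re = 6.9866e+06

6.9866e+06


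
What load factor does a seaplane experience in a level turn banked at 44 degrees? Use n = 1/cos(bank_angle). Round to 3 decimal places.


Step 1: Convert 44 degrees to radians = 0.767945
Step 2: cos(44 deg) = 0.71934
Step 3: n = 1 / 0.71934 = 1.390

1.390


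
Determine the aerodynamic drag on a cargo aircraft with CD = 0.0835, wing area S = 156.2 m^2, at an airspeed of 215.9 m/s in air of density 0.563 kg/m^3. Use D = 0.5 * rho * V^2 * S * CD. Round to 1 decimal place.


Step 1: Dynamic pressure q = 0.5 * 0.563 * 215.9^2 = 13121.506 Pa
Step 2: Drag D = q * S * CD = 13121.506 * 156.2 * 0.0835
Step 3: D = 171139.9 N

171139.9


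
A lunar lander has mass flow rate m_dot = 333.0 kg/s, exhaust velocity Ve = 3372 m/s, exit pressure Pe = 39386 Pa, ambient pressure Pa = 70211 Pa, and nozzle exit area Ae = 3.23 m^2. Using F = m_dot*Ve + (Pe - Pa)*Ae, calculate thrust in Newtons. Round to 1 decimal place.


Step 1: Momentum thrust = m_dot * Ve = 333.0 * 3372 = 1122876.0 N
Step 2: Pressure thrust = (Pe - Pa) * Ae = (39386 - 70211) * 3.23 = -99564.75 N
Step 3: Total thrust F = 1122876.0 + -99564.75 = 1023311.3 N

1023311.3


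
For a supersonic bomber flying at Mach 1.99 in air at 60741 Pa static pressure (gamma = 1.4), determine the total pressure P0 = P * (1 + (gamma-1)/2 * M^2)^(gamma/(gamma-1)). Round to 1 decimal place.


Step 1: (gamma-1)/2 * M^2 = 0.2 * 3.9601 = 0.79202
Step 2: 1 + 0.79202 = 1.79202
Step 3: Exponent gamma/(gamma-1) = 3.5
Step 4: P0 = 60741 * 1.79202^3.5 = 467931.1 Pa

467931.1


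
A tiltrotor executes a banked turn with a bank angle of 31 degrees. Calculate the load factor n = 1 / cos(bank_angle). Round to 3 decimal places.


Step 1: Convert 31 degrees to radians = 0.541052
Step 2: cos(31 deg) = 0.857167
Step 3: n = 1 / 0.857167 = 1.167

1.167


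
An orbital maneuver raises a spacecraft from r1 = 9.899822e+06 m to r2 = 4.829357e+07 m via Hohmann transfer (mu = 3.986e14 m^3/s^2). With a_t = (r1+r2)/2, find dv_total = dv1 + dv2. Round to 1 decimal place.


Step 1: Transfer semi-major axis a_t = (9.899822e+06 + 4.829357e+07) / 2 = 2.909670e+07 m
Step 2: v1 (circular at r1) = sqrt(mu/r1) = 6345.34 m/s
Step 3: v_t1 = sqrt(mu*(2/r1 - 1/a_t)) = 8174.81 m/s
Step 4: dv1 = |8174.81 - 6345.34| = 1829.47 m/s
Step 5: v2 (circular at r2) = 2872.92 m/s, v_t2 = 1675.78 m/s
Step 6: dv2 = |2872.92 - 1675.78| = 1197.15 m/s
Step 7: Total delta-v = 1829.47 + 1197.15 = 3026.6 m/s

3026.6


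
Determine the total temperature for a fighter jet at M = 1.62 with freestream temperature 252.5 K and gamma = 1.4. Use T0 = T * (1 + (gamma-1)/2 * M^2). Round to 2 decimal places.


Step 1: (gamma-1)/2 = 0.2
Step 2: M^2 = 2.6244
Step 3: 1 + 0.2 * 2.6244 = 1.52488
Step 4: T0 = 252.5 * 1.52488 = 385.03 K

385.03


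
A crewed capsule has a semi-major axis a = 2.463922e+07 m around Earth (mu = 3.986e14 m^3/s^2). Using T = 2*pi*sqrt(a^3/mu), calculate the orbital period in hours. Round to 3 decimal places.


Step 1: a^3 / mu = 1.495825e+22 / 3.986e14 = 3.752698e+07
Step 2: sqrt(3.752698e+07) = 6125.9266 s
Step 3: T = 2*pi * 6125.9266 = 38490.33 s
Step 4: T in hours = 38490.33 / 3600 = 10.692 hours

10.692


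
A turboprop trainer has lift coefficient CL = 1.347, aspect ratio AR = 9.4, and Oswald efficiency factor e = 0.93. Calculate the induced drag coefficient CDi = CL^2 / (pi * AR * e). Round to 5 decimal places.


Step 1: CL^2 = 1.347^2 = 1.814409
Step 2: pi * AR * e = 3.14159 * 9.4 * 0.93 = 27.463803
Step 3: CDi = 1.814409 / 27.463803 = 0.06607

0.06607


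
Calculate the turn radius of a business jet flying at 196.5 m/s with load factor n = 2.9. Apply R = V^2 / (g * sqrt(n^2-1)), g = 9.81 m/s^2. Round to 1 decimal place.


Step 1: V^2 = 196.5^2 = 38612.25
Step 2: n^2 - 1 = 2.9^2 - 1 = 7.41
Step 3: sqrt(7.41) = 2.722132
Step 4: R = 38612.25 / (9.81 * 2.722132) = 1445.9 m

1445.9


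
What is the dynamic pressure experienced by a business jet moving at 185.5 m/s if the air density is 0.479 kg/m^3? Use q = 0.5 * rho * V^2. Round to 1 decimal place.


Step 1: V^2 = 185.5^2 = 34410.25
Step 2: q = 0.5 * 0.479 * 34410.25
Step 3: q = 8241.3 Pa

8241.3


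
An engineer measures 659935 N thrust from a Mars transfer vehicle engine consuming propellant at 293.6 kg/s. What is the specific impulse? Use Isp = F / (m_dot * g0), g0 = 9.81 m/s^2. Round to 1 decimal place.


Step 1: m_dot * g0 = 293.6 * 9.81 = 2880.22
Step 2: Isp = 659935 / 2880.22 = 229.1 s

229.1


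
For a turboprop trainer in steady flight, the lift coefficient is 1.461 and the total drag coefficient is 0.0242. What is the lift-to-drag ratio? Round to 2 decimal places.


Step 1: L/D = CL / CD = 1.461 / 0.0242
Step 2: L/D = 60.37

60.37


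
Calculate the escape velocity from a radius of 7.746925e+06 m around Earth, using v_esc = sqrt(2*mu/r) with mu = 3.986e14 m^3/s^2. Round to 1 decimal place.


Step 1: 2*mu/r = 2 * 3.986e14 / 7.746925e+06 = 102905346.3148
Step 2: v_esc = sqrt(102905346.3148) = 10144.2 m/s

10144.2


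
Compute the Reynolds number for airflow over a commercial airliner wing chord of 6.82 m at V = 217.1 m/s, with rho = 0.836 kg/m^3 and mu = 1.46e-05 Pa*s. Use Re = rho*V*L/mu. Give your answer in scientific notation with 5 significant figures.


Step 1: Numerator = rho * V * L = 0.836 * 217.1 * 6.82 = 1237.799992
Step 2: Re = 1237.799992 / 1.46e-05
Step 3: Re = 8.4781e+07

8.4781e+07


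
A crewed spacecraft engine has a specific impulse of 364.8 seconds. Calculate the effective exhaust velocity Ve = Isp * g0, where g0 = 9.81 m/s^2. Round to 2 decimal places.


Step 1: Ve = Isp * g0 = 364.8 * 9.81
Step 2: Ve = 3578.69 m/s

3578.69


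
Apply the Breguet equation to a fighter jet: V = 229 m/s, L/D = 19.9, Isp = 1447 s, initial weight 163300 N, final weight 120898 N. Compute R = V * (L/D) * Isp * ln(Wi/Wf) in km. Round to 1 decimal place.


Step 1: Coefficient = V * (L/D) * Isp = 229 * 19.9 * 1447 = 6594123.7 m
Step 2: Wi/Wf = 163300 / 120898 = 1.350725
Step 3: ln(1.350725) = 0.300642
Step 4: R = 6594123.7 * 0.300642 = 1982469.1 m = 1982.5 km

1982.5


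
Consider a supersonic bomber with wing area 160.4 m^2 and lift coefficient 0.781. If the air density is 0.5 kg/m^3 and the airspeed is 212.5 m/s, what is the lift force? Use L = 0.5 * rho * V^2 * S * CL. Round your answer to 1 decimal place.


Step 1: Calculate dynamic pressure q = 0.5 * 0.5 * 212.5^2 = 0.5 * 0.5 * 45156.25 = 11289.0625 Pa
Step 2: Multiply by wing area and lift coefficient: L = 11289.0625 * 160.4 * 0.781
Step 3: L = 1810765.625 * 0.781 = 1414208.0 N

1414208.0


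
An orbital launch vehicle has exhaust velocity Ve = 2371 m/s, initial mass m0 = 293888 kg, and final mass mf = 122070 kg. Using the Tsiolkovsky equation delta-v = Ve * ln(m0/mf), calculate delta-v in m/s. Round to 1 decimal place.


Step 1: Mass ratio m0/mf = 293888 / 122070 = 2.407537
Step 2: ln(2.407537) = 0.878604
Step 3: delta-v = 2371 * 0.878604 = 2083.2 m/s

2083.2


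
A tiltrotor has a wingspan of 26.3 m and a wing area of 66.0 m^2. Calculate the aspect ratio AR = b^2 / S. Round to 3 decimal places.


Step 1: b^2 = 26.3^2 = 691.69
Step 2: AR = 691.69 / 66.0 = 10.480

10.480


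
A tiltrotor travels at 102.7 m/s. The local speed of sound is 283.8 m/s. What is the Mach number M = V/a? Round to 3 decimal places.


Step 1: M = V / a = 102.7 / 283.8
Step 2: M = 0.362

0.362


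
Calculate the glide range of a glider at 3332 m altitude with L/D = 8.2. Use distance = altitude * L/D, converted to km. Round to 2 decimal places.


Step 1: Glide distance = altitude * L/D = 3332 * 8.2 = 27322.4 m
Step 2: Convert to km: 27322.4 / 1000 = 27.32 km

27.32


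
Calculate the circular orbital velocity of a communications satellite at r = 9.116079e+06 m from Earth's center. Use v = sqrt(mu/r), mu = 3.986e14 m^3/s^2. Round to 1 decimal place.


Step 1: mu / r = 3.986e14 / 9.116079e+06 = 43724939.1981
Step 2: v = sqrt(43724939.1981) = 6612.5 m/s

6612.5


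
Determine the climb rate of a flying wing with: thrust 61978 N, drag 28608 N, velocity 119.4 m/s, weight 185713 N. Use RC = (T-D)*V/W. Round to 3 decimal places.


Step 1: Excess thrust = T - D = 61978 - 28608 = 33370 N
Step 2: Excess power = 33370 * 119.4 = 3984378.0 W
Step 3: RC = 3984378.0 / 185713 = 21.454 m/s

21.454


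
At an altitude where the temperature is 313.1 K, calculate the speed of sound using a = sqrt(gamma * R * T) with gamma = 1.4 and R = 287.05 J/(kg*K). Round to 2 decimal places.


Step 1: gamma * R * T = 1.4 * 287.05 * 313.1 = 125825.497
Step 2: a = sqrt(125825.497) = 354.72 m/s

354.72


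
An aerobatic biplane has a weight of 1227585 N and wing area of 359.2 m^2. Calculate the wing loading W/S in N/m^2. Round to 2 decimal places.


Step 1: Wing loading = W / S = 1227585 / 359.2
Step 2: Wing loading = 3417.55 N/m^2

3417.55


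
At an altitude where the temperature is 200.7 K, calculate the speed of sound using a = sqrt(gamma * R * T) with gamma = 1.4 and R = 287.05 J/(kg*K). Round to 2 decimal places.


Step 1: gamma * R * T = 1.4 * 287.05 * 200.7 = 80655.309
Step 2: a = sqrt(80655.309) = 284.00 m/s

284.00


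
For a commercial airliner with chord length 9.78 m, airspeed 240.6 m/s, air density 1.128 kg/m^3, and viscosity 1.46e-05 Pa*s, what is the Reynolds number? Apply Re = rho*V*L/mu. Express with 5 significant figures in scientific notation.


Step 1: Numerator = rho * V * L = 1.128 * 240.6 * 9.78 = 2654.260704
Step 2: Re = 2654.260704 / 1.46e-05
Step 3: Re = 1.8180e+08

1.8180e+08


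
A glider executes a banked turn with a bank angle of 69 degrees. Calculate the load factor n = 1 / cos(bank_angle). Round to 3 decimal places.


Step 1: Convert 69 degrees to radians = 1.204277
Step 2: cos(69 deg) = 0.358368
Step 3: n = 1 / 0.358368 = 2.790

2.790


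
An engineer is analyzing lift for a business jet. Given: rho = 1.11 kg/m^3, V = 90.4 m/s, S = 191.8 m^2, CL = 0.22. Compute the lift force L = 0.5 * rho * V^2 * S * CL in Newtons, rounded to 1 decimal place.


Step 1: Calculate dynamic pressure q = 0.5 * 1.11 * 90.4^2 = 0.5 * 1.11 * 8172.16 = 4535.5488 Pa
Step 2: Multiply by wing area and lift coefficient: L = 4535.5488 * 191.8 * 0.22
Step 3: L = 869918.2598 * 0.22 = 191382.0 N

191382.0


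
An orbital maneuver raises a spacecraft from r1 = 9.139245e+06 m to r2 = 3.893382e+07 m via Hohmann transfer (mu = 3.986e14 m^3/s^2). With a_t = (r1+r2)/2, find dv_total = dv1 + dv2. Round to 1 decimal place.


Step 1: Transfer semi-major axis a_t = (9.139245e+06 + 3.893382e+07) / 2 = 2.403653e+07 m
Step 2: v1 (circular at r1) = sqrt(mu/r1) = 6604.1 m/s
Step 3: v_t1 = sqrt(mu*(2/r1 - 1/a_t)) = 8405.07 m/s
Step 4: dv1 = |8405.07 - 6604.1| = 1800.97 m/s
Step 5: v2 (circular at r2) = 3199.67 m/s, v_t2 = 1972.99 m/s
Step 6: dv2 = |3199.67 - 1972.99| = 1226.68 m/s
Step 7: Total delta-v = 1800.97 + 1226.68 = 3027.6 m/s

3027.6


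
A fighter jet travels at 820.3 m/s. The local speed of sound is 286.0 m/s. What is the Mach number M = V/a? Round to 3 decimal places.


Step 1: M = V / a = 820.3 / 286.0
Step 2: M = 2.868

2.868


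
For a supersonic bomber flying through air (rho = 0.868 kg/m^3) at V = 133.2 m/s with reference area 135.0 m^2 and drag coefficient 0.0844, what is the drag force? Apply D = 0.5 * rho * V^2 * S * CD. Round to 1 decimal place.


Step 1: Dynamic pressure q = 0.5 * 0.868 * 133.2^2 = 7700.1322 Pa
Step 2: Drag D = q * S * CD = 7700.1322 * 135.0 * 0.0844
Step 3: D = 87735.3 N

87735.3


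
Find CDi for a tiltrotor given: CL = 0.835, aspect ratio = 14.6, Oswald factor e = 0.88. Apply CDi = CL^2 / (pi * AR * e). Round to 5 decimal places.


Step 1: CL^2 = 0.835^2 = 0.697225
Step 2: pi * AR * e = 3.14159 * 14.6 * 0.88 = 40.363182
Step 3: CDi = 0.697225 / 40.363182 = 0.01727

0.01727


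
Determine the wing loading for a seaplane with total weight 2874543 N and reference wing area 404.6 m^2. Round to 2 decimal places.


Step 1: Wing loading = W / S = 2874543 / 404.6
Step 2: Wing loading = 7104.65 N/m^2

7104.65


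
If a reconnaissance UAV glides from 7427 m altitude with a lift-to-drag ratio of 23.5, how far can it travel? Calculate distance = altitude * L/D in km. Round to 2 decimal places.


Step 1: Glide distance = altitude * L/D = 7427 * 23.5 = 174534.5 m
Step 2: Convert to km: 174534.5 / 1000 = 174.53 km

174.53


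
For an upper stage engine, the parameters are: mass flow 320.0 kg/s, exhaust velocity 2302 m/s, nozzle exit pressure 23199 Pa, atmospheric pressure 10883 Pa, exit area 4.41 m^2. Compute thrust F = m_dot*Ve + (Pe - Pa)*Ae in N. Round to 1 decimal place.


Step 1: Momentum thrust = m_dot * Ve = 320.0 * 2302 = 736640.0 N
Step 2: Pressure thrust = (Pe - Pa) * Ae = (23199 - 10883) * 4.41 = 54313.56 N
Step 3: Total thrust F = 736640.0 + 54313.56 = 790953.6 N

790953.6


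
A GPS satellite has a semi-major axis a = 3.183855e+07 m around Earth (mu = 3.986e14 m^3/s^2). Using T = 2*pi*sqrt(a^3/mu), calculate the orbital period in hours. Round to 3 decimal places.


Step 1: a^3 / mu = 3.227452e+22 / 3.986e14 = 8.096970e+07
Step 2: sqrt(8.096970e+07) = 8998.3167 s
Step 3: T = 2*pi * 8998.3167 = 56538.09 s
Step 4: T in hours = 56538.09 / 3600 = 15.705 hours

15.705


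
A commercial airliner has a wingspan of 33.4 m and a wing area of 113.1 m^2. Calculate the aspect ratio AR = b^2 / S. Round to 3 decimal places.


Step 1: b^2 = 33.4^2 = 1115.56
Step 2: AR = 1115.56 / 113.1 = 9.863

9.863


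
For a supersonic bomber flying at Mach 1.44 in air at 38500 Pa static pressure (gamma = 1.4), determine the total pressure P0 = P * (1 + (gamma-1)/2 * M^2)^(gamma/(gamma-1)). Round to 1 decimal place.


Step 1: (gamma-1)/2 * M^2 = 0.2 * 2.0736 = 0.41472
Step 2: 1 + 0.41472 = 1.41472
Step 3: Exponent gamma/(gamma-1) = 3.5
Step 4: P0 = 38500 * 1.41472^3.5 = 129660.4 Pa

129660.4


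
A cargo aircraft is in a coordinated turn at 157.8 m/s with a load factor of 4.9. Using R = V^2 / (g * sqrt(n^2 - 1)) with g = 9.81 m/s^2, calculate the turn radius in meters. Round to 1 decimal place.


Step 1: V^2 = 157.8^2 = 24900.84
Step 2: n^2 - 1 = 4.9^2 - 1 = 23.01
Step 3: sqrt(23.01) = 4.796874
Step 4: R = 24900.84 / (9.81 * 4.796874) = 529.2 m

529.2


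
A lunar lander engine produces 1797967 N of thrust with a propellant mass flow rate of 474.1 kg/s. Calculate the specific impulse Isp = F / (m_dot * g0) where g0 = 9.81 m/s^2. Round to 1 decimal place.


Step 1: m_dot * g0 = 474.1 * 9.81 = 4650.92
Step 2: Isp = 1797967 / 4650.92 = 386.6 s

386.6


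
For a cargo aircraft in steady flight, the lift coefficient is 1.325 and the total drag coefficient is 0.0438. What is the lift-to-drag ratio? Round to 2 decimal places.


Step 1: L/D = CL / CD = 1.325 / 0.0438
Step 2: L/D = 30.25

30.25


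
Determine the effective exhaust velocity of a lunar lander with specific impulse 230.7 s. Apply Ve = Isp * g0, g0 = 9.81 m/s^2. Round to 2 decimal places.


Step 1: Ve = Isp * g0 = 230.7 * 9.81
Step 2: Ve = 2263.17 m/s

2263.17


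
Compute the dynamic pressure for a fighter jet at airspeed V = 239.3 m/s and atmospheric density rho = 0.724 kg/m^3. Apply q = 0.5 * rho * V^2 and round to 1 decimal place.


Step 1: V^2 = 239.3^2 = 57264.49
Step 2: q = 0.5 * 0.724 * 57264.49
Step 3: q = 20729.7 Pa

20729.7


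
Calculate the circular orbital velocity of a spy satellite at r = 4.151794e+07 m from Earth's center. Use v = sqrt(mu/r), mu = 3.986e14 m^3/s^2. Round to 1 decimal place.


Step 1: mu / r = 3.986e14 / 4.151794e+07 = 9600669.012
Step 2: v = sqrt(9600669.012) = 3098.5 m/s

3098.5


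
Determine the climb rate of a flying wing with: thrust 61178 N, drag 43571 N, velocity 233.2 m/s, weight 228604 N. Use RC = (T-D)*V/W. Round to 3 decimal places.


Step 1: Excess thrust = T - D = 61178 - 43571 = 17607 N
Step 2: Excess power = 17607 * 233.2 = 4105952.4 W
Step 3: RC = 4105952.4 / 228604 = 17.961 m/s

17.961


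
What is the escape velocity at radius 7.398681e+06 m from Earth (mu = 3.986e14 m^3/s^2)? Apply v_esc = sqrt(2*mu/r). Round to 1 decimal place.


Step 1: 2*mu/r = 2 * 3.986e14 / 7.398681e+06 = 107748935.2494
Step 2: v_esc = sqrt(107748935.2494) = 10380.2 m/s

10380.2


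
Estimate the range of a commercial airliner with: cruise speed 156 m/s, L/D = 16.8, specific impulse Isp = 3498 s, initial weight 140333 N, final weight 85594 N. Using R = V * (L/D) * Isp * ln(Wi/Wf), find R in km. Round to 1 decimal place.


Step 1: Coefficient = V * (L/D) * Isp = 156 * 16.8 * 3498 = 9167558.4 m
Step 2: Wi/Wf = 140333 / 85594 = 1.639519
Step 3: ln(1.639519) = 0.494403
Step 4: R = 9167558.4 * 0.494403 = 4532468.2 m = 4532.5 km

4532.5


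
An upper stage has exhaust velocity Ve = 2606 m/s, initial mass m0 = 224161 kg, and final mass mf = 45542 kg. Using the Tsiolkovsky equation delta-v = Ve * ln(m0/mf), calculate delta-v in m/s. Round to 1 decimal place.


Step 1: Mass ratio m0/mf = 224161 / 45542 = 4.922072
Step 2: ln(4.922072) = 1.59373
Step 3: delta-v = 2606 * 1.59373 = 4153.3 m/s

4153.3


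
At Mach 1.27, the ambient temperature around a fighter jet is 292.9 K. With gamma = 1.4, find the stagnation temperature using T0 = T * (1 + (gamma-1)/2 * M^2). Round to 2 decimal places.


Step 1: (gamma-1)/2 = 0.2
Step 2: M^2 = 1.6129
Step 3: 1 + 0.2 * 1.6129 = 1.32258
Step 4: T0 = 292.9 * 1.32258 = 387.38 K

387.38


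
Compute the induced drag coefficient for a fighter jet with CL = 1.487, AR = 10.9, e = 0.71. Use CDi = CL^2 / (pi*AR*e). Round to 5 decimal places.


Step 1: CL^2 = 1.487^2 = 2.211169
Step 2: pi * AR * e = 3.14159 * 10.9 * 0.71 = 24.312786
Step 3: CDi = 2.211169 / 24.312786 = 0.09095

0.09095


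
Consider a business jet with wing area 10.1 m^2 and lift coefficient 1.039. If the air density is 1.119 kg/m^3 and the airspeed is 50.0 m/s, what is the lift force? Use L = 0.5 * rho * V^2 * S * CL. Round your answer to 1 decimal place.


Step 1: Calculate dynamic pressure q = 0.5 * 1.119 * 50.0^2 = 0.5 * 1.119 * 2500.0 = 1398.75 Pa
Step 2: Multiply by wing area and lift coefficient: L = 1398.75 * 10.1 * 1.039
Step 3: L = 14127.375 * 1.039 = 14678.3 N

14678.3


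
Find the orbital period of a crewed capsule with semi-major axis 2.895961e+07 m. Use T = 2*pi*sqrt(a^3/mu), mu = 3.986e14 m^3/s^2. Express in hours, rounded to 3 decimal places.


Step 1: a^3 / mu = 2.428724e+22 / 3.986e14 = 6.093135e+07
Step 2: sqrt(6.093135e+07) = 7805.8539 s
Step 3: T = 2*pi * 7805.8539 = 49045.63 s
Step 4: T in hours = 49045.63 / 3600 = 13.624 hours

13.624


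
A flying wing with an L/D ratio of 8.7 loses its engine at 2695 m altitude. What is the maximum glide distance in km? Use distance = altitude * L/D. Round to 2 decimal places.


Step 1: Glide distance = altitude * L/D = 2695 * 8.7 = 23446.5 m
Step 2: Convert to km: 23446.5 / 1000 = 23.45 km

23.45


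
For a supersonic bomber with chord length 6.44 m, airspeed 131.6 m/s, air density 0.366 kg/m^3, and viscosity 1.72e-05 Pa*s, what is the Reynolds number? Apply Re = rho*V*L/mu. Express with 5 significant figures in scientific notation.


Step 1: Numerator = rho * V * L = 0.366 * 131.6 * 6.44 = 310.186464
Step 2: Re = 310.186464 / 1.72e-05
Step 3: Re = 1.8034e+07

1.8034e+07


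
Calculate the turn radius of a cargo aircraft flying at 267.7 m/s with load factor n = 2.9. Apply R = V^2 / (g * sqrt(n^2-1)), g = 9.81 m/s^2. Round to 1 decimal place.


Step 1: V^2 = 267.7^2 = 71663.29
Step 2: n^2 - 1 = 2.9^2 - 1 = 7.41
Step 3: sqrt(7.41) = 2.722132
Step 4: R = 71663.29 / (9.81 * 2.722132) = 2683.6 m

2683.6


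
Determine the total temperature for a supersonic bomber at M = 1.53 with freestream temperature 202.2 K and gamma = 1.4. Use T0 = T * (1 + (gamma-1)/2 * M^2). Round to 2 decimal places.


Step 1: (gamma-1)/2 = 0.2
Step 2: M^2 = 2.3409
Step 3: 1 + 0.2 * 2.3409 = 1.46818
Step 4: T0 = 202.2 * 1.46818 = 296.87 K

296.87


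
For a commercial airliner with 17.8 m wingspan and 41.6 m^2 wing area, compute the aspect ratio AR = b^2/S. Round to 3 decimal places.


Step 1: b^2 = 17.8^2 = 316.84
Step 2: AR = 316.84 / 41.6 = 7.616

7.616


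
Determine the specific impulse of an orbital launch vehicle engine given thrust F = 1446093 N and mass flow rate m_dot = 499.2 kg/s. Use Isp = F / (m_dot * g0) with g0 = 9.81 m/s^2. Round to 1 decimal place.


Step 1: m_dot * g0 = 499.2 * 9.81 = 4897.15
Step 2: Isp = 1446093 / 4897.15 = 295.3 s

295.3


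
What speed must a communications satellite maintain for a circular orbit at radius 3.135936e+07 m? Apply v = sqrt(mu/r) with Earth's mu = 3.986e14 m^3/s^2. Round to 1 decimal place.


Step 1: mu / r = 3.986e14 / 3.135936e+07 = 12710718.5861
Step 2: v = sqrt(12710718.5861) = 3565.2 m/s

3565.2


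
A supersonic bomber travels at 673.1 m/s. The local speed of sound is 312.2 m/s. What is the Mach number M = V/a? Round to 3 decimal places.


Step 1: M = V / a = 673.1 / 312.2
Step 2: M = 2.156

2.156


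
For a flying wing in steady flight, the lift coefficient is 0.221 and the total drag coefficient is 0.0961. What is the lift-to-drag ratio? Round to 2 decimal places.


Step 1: L/D = CL / CD = 0.221 / 0.0961
Step 2: L/D = 2.30

2.30


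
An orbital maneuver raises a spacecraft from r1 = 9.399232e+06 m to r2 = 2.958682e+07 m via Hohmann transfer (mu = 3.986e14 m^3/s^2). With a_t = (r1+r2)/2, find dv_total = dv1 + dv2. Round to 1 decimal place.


Step 1: Transfer semi-major axis a_t = (9.399232e+06 + 2.958682e+07) / 2 = 1.949303e+07 m
Step 2: v1 (circular at r1) = sqrt(mu/r1) = 6512.12 m/s
Step 3: v_t1 = sqrt(mu*(2/r1 - 1/a_t)) = 8022.91 m/s
Step 4: dv1 = |8022.91 - 6512.12| = 1510.79 m/s
Step 5: v2 (circular at r2) = 3670.45 m/s, v_t2 = 2548.74 m/s
Step 6: dv2 = |3670.45 - 2548.74| = 1121.71 m/s
Step 7: Total delta-v = 1510.79 + 1121.71 = 2632.5 m/s

2632.5


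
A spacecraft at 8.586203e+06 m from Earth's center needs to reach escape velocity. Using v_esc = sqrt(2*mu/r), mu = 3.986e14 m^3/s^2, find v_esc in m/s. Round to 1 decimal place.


Step 1: 2*mu/r = 2 * 3.986e14 / 8.586203e+06 = 92846628.4806
Step 2: v_esc = sqrt(92846628.4806) = 9635.7 m/s

9635.7


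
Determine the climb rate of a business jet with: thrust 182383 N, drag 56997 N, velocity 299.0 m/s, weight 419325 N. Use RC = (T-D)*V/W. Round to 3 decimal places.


Step 1: Excess thrust = T - D = 182383 - 56997 = 125386 N
Step 2: Excess power = 125386 * 299.0 = 37490414.0 W
Step 3: RC = 37490414.0 / 419325 = 89.407 m/s

89.407


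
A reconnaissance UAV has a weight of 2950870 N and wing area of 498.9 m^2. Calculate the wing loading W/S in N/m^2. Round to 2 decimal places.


Step 1: Wing loading = W / S = 2950870 / 498.9
Step 2: Wing loading = 5914.75 N/m^2

5914.75


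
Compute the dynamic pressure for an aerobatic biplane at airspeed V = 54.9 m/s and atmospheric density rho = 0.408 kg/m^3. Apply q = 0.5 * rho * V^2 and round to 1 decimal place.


Step 1: V^2 = 54.9^2 = 3014.01
Step 2: q = 0.5 * 0.408 * 3014.01
Step 3: q = 614.9 Pa

614.9


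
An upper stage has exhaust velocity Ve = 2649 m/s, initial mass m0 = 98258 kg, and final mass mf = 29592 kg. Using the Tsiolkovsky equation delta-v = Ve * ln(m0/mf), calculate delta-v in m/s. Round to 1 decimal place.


Step 1: Mass ratio m0/mf = 98258 / 29592 = 3.320424
Step 2: ln(3.320424) = 1.200093
Step 3: delta-v = 2649 * 1.200093 = 3179.0 m/s

3179.0


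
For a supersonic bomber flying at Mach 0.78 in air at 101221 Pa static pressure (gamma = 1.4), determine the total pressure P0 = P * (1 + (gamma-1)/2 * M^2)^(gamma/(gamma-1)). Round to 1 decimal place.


Step 1: (gamma-1)/2 * M^2 = 0.2 * 0.6084 = 0.12168
Step 2: 1 + 0.12168 = 1.12168
Step 3: Exponent gamma/(gamma-1) = 3.5
Step 4: P0 = 101221 * 1.12168^3.5 = 151290.6 Pa

151290.6


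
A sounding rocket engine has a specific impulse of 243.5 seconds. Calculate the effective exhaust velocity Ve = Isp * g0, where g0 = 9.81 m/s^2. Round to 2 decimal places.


Step 1: Ve = Isp * g0 = 243.5 * 9.81
Step 2: Ve = 2388.74 m/s

2388.74


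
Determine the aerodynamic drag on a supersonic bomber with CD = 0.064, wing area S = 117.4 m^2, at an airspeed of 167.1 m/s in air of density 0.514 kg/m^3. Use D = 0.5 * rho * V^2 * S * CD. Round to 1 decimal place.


Step 1: Dynamic pressure q = 0.5 * 0.514 * 167.1^2 = 7176.0594 Pa
Step 2: Drag D = q * S * CD = 7176.0594 * 117.4 * 0.064
Step 3: D = 53918.0 N

53918.0


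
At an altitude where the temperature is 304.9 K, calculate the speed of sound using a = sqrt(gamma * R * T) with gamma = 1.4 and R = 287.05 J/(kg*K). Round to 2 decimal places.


Step 1: gamma * R * T = 1.4 * 287.05 * 304.9 = 122530.163
Step 2: a = sqrt(122530.163) = 350.04 m/s

350.04


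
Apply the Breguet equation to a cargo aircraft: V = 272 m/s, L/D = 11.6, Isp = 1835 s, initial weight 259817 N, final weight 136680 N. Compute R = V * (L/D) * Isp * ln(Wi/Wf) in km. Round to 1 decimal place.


Step 1: Coefficient = V * (L/D) * Isp = 272 * 11.6 * 1835 = 5789792.0 m
Step 2: Wi/Wf = 259817 / 136680 = 1.900915
Step 3: ln(1.900915) = 0.642335
Step 4: R = 5789792.0 * 0.642335 = 3718986.7 m = 3719.0 km

3719.0


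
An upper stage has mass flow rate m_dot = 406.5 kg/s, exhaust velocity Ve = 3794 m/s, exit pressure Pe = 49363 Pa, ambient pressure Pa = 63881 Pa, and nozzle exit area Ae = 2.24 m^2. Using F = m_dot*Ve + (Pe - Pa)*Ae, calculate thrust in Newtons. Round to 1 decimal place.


Step 1: Momentum thrust = m_dot * Ve = 406.5 * 3794 = 1542261.0 N
Step 2: Pressure thrust = (Pe - Pa) * Ae = (49363 - 63881) * 2.24 = -32520.32 N
Step 3: Total thrust F = 1542261.0 + -32520.32 = 1509740.7 N

1509740.7


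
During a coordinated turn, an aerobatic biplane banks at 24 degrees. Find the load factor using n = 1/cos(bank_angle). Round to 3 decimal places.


Step 1: Convert 24 degrees to radians = 0.418879
Step 2: cos(24 deg) = 0.913545
Step 3: n = 1 / 0.913545 = 1.095

1.095


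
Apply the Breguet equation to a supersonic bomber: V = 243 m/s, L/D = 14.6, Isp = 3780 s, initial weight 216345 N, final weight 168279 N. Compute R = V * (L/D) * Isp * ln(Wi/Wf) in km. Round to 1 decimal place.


Step 1: Coefficient = V * (L/D) * Isp = 243 * 14.6 * 3780 = 13410684.0 m
Step 2: Wi/Wf = 216345 / 168279 = 1.285633
Step 3: ln(1.285633) = 0.251251
Step 4: R = 13410684.0 * 0.251251 = 3369448.3 m = 3369.4 km

3369.4


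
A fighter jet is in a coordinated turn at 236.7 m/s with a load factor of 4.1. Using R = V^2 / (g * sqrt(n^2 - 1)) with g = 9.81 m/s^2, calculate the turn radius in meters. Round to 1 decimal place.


Step 1: V^2 = 236.7^2 = 56026.89
Step 2: n^2 - 1 = 4.1^2 - 1 = 15.81
Step 3: sqrt(15.81) = 3.976179
Step 4: R = 56026.89 / (9.81 * 3.976179) = 1436.4 m

1436.4


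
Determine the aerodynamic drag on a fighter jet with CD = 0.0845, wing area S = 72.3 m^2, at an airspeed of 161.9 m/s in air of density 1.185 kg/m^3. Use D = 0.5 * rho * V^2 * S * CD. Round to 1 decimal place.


Step 1: Dynamic pressure q = 0.5 * 1.185 * 161.9^2 = 15530.3789 Pa
Step 2: Drag D = q * S * CD = 15530.3789 * 72.3 * 0.0845
Step 3: D = 94880.5 N

94880.5


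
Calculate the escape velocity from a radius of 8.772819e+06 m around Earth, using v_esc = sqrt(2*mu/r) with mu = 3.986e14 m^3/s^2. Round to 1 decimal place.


Step 1: 2*mu/r = 2 * 3.986e14 / 8.772819e+06 = 90871588.7105
Step 2: v_esc = sqrt(90871588.7105) = 9532.7 m/s

9532.7


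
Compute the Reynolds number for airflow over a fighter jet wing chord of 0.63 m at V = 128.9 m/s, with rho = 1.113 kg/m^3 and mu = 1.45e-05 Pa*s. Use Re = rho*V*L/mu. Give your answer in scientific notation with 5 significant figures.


Step 1: Numerator = rho * V * L = 1.113 * 128.9 * 0.63 = 90.383391
Step 2: Re = 90.383391 / 1.45e-05
Step 3: Re = 6.2333e+06

6.2333e+06


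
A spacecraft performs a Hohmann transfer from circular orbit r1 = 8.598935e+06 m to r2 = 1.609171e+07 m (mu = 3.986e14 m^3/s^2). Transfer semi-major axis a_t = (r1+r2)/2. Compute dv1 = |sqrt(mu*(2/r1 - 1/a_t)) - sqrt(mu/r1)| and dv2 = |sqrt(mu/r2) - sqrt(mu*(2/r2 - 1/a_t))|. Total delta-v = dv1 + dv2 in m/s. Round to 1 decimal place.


Step 1: Transfer semi-major axis a_t = (8.598935e+06 + 1.609171e+07) / 2 = 1.234532e+07 m
Step 2: v1 (circular at r1) = sqrt(mu/r1) = 6808.42 m/s
Step 3: v_t1 = sqrt(mu*(2/r1 - 1/a_t)) = 7773.13 m/s
Step 4: dv1 = |7773.13 - 6808.42| = 964.72 m/s
Step 5: v2 (circular at r2) = 4977.0 m/s, v_t2 = 4153.73 m/s
Step 6: dv2 = |4977.0 - 4153.73| = 823.27 m/s
Step 7: Total delta-v = 964.72 + 823.27 = 1788.0 m/s

1788.0


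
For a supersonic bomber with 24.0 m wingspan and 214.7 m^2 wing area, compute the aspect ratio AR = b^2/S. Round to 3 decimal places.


Step 1: b^2 = 24.0^2 = 576.0
Step 2: AR = 576.0 / 214.7 = 2.683

2.683


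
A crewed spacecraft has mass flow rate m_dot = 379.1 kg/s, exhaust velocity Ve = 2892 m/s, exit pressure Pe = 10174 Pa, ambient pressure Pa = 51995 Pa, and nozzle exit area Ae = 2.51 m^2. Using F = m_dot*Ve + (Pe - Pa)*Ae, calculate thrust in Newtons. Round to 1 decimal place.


Step 1: Momentum thrust = m_dot * Ve = 379.1 * 2892 = 1096357.2 N
Step 2: Pressure thrust = (Pe - Pa) * Ae = (10174 - 51995) * 2.51 = -104970.71 N
Step 3: Total thrust F = 1096357.2 + -104970.71 = 991386.5 N

991386.5


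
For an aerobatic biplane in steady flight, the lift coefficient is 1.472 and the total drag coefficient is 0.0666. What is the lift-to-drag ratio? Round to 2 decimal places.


Step 1: L/D = CL / CD = 1.472 / 0.0666
Step 2: L/D = 22.10

22.10


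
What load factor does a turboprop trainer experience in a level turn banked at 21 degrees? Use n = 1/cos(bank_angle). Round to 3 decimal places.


Step 1: Convert 21 degrees to radians = 0.366519
Step 2: cos(21 deg) = 0.93358
Step 3: n = 1 / 0.93358 = 1.071

1.071


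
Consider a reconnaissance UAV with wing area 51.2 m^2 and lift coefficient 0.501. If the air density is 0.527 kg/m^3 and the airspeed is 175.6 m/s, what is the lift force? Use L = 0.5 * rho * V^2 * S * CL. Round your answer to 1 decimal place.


Step 1: Calculate dynamic pressure q = 0.5 * 0.527 * 175.6^2 = 0.5 * 0.527 * 30835.36 = 8125.1174 Pa
Step 2: Multiply by wing area and lift coefficient: L = 8125.1174 * 51.2 * 0.501
Step 3: L = 416006.0088 * 0.501 = 208419.0 N

208419.0


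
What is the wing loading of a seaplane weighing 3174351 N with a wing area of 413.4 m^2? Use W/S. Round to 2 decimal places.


Step 1: Wing loading = W / S = 3174351 / 413.4
Step 2: Wing loading = 7678.64 N/m^2

7678.64


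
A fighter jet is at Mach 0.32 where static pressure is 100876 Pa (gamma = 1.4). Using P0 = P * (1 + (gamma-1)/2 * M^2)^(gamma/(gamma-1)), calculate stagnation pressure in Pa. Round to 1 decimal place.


Step 1: (gamma-1)/2 * M^2 = 0.2 * 0.1024 = 0.02048
Step 2: 1 + 0.02048 = 1.02048
Step 3: Exponent gamma/(gamma-1) = 3.5
Step 4: P0 = 100876 * 1.02048^3.5 = 108293.8 Pa

108293.8


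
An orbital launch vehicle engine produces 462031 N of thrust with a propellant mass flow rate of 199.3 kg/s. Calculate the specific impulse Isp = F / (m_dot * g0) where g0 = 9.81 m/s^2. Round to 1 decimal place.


Step 1: m_dot * g0 = 199.3 * 9.81 = 1955.13
Step 2: Isp = 462031 / 1955.13 = 236.3 s

236.3


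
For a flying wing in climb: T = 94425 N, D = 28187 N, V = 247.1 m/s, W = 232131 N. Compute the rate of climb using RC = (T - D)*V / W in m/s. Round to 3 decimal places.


Step 1: Excess thrust = T - D = 94425 - 28187 = 66238 N
Step 2: Excess power = 66238 * 247.1 = 16367409.8 W
Step 3: RC = 16367409.8 / 232131 = 70.509 m/s

70.509


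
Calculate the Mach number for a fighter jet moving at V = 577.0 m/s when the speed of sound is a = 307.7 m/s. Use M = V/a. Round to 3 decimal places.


Step 1: M = V / a = 577.0 / 307.7
Step 2: M = 1.875

1.875


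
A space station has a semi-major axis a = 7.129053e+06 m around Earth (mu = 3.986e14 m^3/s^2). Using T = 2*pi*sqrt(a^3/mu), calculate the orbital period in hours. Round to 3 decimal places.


Step 1: a^3 / mu = 3.623227e+20 / 3.986e14 = 9.089882e+05
Step 2: sqrt(9.089882e+05) = 953.4087 s
Step 3: T = 2*pi * 953.4087 = 5990.44 s
Step 4: T in hours = 5990.44 / 3600 = 1.664 hours

1.664


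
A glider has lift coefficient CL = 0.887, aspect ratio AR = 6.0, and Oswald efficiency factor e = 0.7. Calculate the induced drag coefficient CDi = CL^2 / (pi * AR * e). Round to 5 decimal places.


Step 1: CL^2 = 0.887^2 = 0.786769
Step 2: pi * AR * e = 3.14159 * 6.0 * 0.7 = 13.194689
Step 3: CDi = 0.786769 / 13.194689 = 0.05963

0.05963


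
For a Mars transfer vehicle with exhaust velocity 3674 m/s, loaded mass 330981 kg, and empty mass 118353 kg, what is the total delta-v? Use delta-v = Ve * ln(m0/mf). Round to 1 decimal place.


Step 1: Mass ratio m0/mf = 330981 / 118353 = 2.796558
Step 2: ln(2.796558) = 1.028389
Step 3: delta-v = 3674 * 1.028389 = 3778.3 m/s

3778.3


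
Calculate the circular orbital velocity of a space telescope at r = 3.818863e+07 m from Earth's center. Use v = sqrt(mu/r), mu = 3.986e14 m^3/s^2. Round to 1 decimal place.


Step 1: mu / r = 3.986e14 / 3.818863e+07 = 10437661.681
Step 2: v = sqrt(10437661.681) = 3230.7 m/s

3230.7


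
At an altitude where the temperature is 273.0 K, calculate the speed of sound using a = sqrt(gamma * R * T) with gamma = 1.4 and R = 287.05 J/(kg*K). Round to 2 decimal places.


Step 1: gamma * R * T = 1.4 * 287.05 * 273.0 = 109710.51
Step 2: a = sqrt(109710.51) = 331.23 m/s

331.23


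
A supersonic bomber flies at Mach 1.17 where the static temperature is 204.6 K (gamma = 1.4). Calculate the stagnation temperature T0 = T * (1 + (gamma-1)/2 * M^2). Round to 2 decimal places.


Step 1: (gamma-1)/2 = 0.2
Step 2: M^2 = 1.3689
Step 3: 1 + 0.2 * 1.3689 = 1.27378
Step 4: T0 = 204.6 * 1.27378 = 260.62 K

260.62


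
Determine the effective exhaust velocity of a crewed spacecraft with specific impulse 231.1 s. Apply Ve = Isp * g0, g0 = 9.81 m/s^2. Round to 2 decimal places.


Step 1: Ve = Isp * g0 = 231.1 * 9.81
Step 2: Ve = 2267.09 m/s

2267.09


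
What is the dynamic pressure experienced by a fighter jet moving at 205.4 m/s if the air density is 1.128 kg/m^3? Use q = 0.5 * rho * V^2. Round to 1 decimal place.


Step 1: V^2 = 205.4^2 = 42189.16
Step 2: q = 0.5 * 1.128 * 42189.16
Step 3: q = 23794.7 Pa

23794.7


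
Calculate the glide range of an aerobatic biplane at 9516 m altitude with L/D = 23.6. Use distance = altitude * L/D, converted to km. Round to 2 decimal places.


Step 1: Glide distance = altitude * L/D = 9516 * 23.6 = 224577.6 m
Step 2: Convert to km: 224577.6 / 1000 = 224.58 km

224.58


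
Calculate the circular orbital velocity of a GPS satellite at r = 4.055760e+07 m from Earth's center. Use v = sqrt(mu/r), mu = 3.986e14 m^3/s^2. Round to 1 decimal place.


Step 1: mu / r = 3.986e14 / 4.055760e+07 = 9827997.7119
Step 2: v = sqrt(9827997.7119) = 3135.0 m/s

3135.0


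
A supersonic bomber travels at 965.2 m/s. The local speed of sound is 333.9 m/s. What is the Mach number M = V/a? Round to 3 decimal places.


Step 1: M = V / a = 965.2 / 333.9
Step 2: M = 2.891

2.891
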